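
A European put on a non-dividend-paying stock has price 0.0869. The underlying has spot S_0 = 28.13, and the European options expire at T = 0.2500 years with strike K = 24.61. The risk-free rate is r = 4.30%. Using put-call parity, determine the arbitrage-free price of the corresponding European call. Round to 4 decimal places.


Answer: Call price = 3.8700

Derivation:
Put-call parity: C - P = S_0 * exp(-qT) - K * exp(-rT).
S_0 * exp(-qT) = 28.1300 * 1.00000000 = 28.13000000
K * exp(-rT) = 24.6100 * 0.98930757 = 24.34685941
C = P + S*exp(-qT) - K*exp(-rT)
C = 0.0869 + 28.13000000 - 24.34685941 = 3.8700


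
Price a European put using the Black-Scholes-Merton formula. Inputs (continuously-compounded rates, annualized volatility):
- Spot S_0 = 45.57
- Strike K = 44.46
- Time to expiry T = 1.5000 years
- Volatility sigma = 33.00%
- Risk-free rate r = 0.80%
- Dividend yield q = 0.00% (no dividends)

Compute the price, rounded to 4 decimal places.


d1 = (ln(S/K) + (r - q + 0.5*sigma^2) * T) / (sigma * sqrt(T)) = 0.29278750
d2 = d1 - sigma * sqrt(T) = -0.11137831
exp(-rT) = 0.98807171; exp(-qT) = 1.00000000
P = K * exp(-rT) * N(-d2) - S_0 * exp(-qT) * N(-d1)
N(-d1) = 0.38484229; N(-d2) = 0.54434182
P = 44.4600 * 0.98807171 * 0.54434182 - 45.5700 * 1.00000000 * 0.38484229 = 6.3755

Answer: Price = 6.3755


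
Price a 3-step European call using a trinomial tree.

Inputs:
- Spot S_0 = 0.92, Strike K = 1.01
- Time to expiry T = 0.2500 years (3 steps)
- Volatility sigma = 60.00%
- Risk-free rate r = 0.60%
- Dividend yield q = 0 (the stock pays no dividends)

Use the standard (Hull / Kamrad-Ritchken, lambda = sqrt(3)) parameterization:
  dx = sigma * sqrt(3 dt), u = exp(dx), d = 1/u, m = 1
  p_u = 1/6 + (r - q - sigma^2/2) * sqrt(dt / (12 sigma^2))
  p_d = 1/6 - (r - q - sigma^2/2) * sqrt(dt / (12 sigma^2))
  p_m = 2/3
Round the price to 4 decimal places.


dt = T/N = 0.083333; dx = sigma*sqrt(3*dt) = 0.300000
u = exp(dx) = 1.349859; d = 1/u = 0.740818
p_u = 0.142500, p_m = 0.666667, p_d = 0.190833
Discount per step: exp(-r*dt) = 0.999500
Stock lattice S(k, j) with j the centered position index:
  k=0: S(0,+0) = 0.9200
  k=1: S(1,-1) = 0.6816; S(1,+0) = 0.9200; S(1,+1) = 1.2419
  k=2: S(2,-2) = 0.5049; S(2,-1) = 0.6816; S(2,+0) = 0.9200; S(2,+1) = 1.2419; S(2,+2) = 1.6763
  k=3: S(3,-3) = 0.3740; S(3,-2) = 0.5049; S(3,-1) = 0.6816; S(3,+0) = 0.9200; S(3,+1) = 1.2419; S(3,+2) = 1.6763; S(3,+3) = 2.2628
Terminal payoffs V(N, j) = max(S_T - K, 0):
  V(3,-3) = 0.000000; V(3,-2) = 0.000000; V(3,-1) = 0.000000; V(3,+0) = 0.000000; V(3,+1) = 0.231870; V(3,+2) = 0.666349; V(3,+3) = 1.252835
Backward induction: V(k, j) = exp(-r*dt) * [p_u * V(k+1, j+1) + p_m * V(k+1, j) + p_d * V(k+1, j-1)]
  V(2,-2) = exp(-r*dt) * [p_u*0.000000 + p_m*0.000000 + p_d*0.000000] = 0.000000
  V(2,-1) = exp(-r*dt) * [p_u*0.000000 + p_m*0.000000 + p_d*0.000000] = 0.000000
  V(2,+0) = exp(-r*dt) * [p_u*0.231870 + p_m*0.000000 + p_d*0.000000] = 0.033025
  V(2,+1) = exp(-r*dt) * [p_u*0.666349 + p_m*0.231870 + p_d*0.000000] = 0.249410
  V(2,+2) = exp(-r*dt) * [p_u*1.252835 + p_m*0.666349 + p_d*0.231870] = 0.666677
  V(1,-1) = exp(-r*dt) * [p_u*0.033025 + p_m*0.000000 + p_d*0.000000] = 0.004704
  V(1,+0) = exp(-r*dt) * [p_u*0.249410 + p_m*0.033025 + p_d*0.000000] = 0.057529
  V(1,+1) = exp(-r*dt) * [p_u*0.666677 + p_m*0.249410 + p_d*0.033025] = 0.267443
  V(0,+0) = exp(-r*dt) * [p_u*0.267443 + p_m*0.057529 + p_d*0.004704] = 0.077322

Answer: Price = V(0,0) = 0.0773


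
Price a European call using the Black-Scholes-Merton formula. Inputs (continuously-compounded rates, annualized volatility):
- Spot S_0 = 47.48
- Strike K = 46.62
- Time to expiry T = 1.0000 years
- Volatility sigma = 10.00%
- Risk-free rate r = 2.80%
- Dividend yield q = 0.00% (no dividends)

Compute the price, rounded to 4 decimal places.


d1 = (ln(S/K) + (r - q + 0.5*sigma^2) * T) / (sigma * sqrt(T)) = 0.51278936
d2 = d1 - sigma * sqrt(T) = 0.41278936
exp(-rT) = 0.97238837; exp(-qT) = 1.00000000
C = S_0 * exp(-qT) * N(d1) - K * exp(-rT) * N(d2)
N(d1) = 0.69595066; N(d2) = 0.66011953
C = 47.4800 * 1.00000000 * 0.69595066 - 46.6200 * 0.97238837 * 0.66011953 = 3.1187

Answer: Price = 3.1187


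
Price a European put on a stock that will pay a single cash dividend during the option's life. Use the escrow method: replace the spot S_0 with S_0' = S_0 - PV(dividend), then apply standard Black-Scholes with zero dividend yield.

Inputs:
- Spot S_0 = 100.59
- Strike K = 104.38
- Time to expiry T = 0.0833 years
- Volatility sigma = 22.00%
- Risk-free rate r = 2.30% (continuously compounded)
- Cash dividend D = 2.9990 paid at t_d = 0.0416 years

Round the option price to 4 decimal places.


PV(D) = D * exp(-r * t_d) = 2.9990 * 0.99904366 = 2.99613193
S_0' = S_0 - PV(D) = 100.5900 - 2.99613193 = 97.59386807
d1 = (ln(S_0'/K) + (r + sigma^2/2)*T) / (sigma*sqrt(T)) = -0.99678460
d2 = d1 - sigma*sqrt(T) = -1.06028042
exp(-rT) = 0.99808593
N(-d1) = 0.84056546; N(-d2) = 0.85549148
P = K * exp(-rT) * N(-d2) - S_0' * N(-d1) = 104.3800 * 0.99808593 * 0.85549148 - 97.59386807 * 0.84056546 = 7.0912

Answer: Price = 7.0912


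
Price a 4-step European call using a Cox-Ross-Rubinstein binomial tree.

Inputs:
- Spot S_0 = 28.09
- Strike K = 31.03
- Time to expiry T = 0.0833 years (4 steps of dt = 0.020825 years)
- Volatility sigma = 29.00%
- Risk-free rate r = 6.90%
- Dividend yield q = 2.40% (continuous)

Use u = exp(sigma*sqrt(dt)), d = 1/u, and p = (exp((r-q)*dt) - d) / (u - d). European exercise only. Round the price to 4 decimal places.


dt = T/N = 0.020825
u = exp(sigma*sqrt(dt)) = 1.042738; d = 1/u = 0.959014
p = (exp((r-q)*dt) - d) / (u - d) = 0.500737
Discount per step: exp(-r*dt) = 0.998564
Stock lattice S(k, i) with i counting down-moves:
  k=0: S(0,0) = 28.0900
  k=1: S(1,0) = 29.2905; S(1,1) = 26.9387
  k=2: S(2,0) = 30.5423; S(2,1) = 28.0900; S(2,2) = 25.8346
  k=3: S(3,0) = 31.8476; S(3,1) = 29.2905; S(3,2) = 26.9387; S(3,3) = 24.7757
  k=4: S(4,0) = 33.2087; S(4,1) = 30.5423; S(4,2) = 28.0900; S(4,3) = 25.8346; S(4,4) = 23.7603
Terminal payoffs V(N, i) = max(S_T - K, 0):
  V(4,0) = 2.178695; V(4,1) = 0.000000; V(4,2) = 0.000000; V(4,3) = 0.000000; V(4,4) = 0.000000
Backward induction: V(k, i) = exp(-r*dt) * [p * V(k+1, i) + (1-p) * V(k+1, i+1)].
  V(3,0) = exp(-r*dt) * [p*2.178695 + (1-p)*0.000000] = 1.089388
  V(3,1) = exp(-r*dt) * [p*0.000000 + (1-p)*0.000000] = 0.000000
  V(3,2) = exp(-r*dt) * [p*0.000000 + (1-p)*0.000000] = 0.000000
  V(3,3) = exp(-r*dt) * [p*0.000000 + (1-p)*0.000000] = 0.000000
  V(2,0) = exp(-r*dt) * [p*1.089388 + (1-p)*0.000000] = 0.544714
  V(2,1) = exp(-r*dt) * [p*0.000000 + (1-p)*0.000000] = 0.000000
  V(2,2) = exp(-r*dt) * [p*0.000000 + (1-p)*0.000000] = 0.000000
  V(1,0) = exp(-r*dt) * [p*0.544714 + (1-p)*0.000000] = 0.272367
  V(1,1) = exp(-r*dt) * [p*0.000000 + (1-p)*0.000000] = 0.000000
  V(0,0) = exp(-r*dt) * [p*0.272367 + (1-p)*0.000000] = 0.136189

Answer: Price = V(0,0) = 0.1362


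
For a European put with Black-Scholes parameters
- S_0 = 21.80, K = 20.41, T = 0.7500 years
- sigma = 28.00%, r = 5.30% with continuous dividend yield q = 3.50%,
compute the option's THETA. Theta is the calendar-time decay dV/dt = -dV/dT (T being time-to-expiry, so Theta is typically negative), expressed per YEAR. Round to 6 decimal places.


Answer: Theta = -1.046427

Derivation:
d1 = 0.4486217498; d2 = 0.2061346368
phi(d1) = 0.3607502925; exp(-qT) = 0.9740915363; exp(-rT) = 0.9610296665
Theta = -S*exp(-qT)*phi(d1)*sigma/(2*sqrt(T)) + r*K*exp(-rT)*N(-d2) - q*S*exp(-qT)*N(-d1)
N(-d1) = 0.3268522706; N(-d2) = 0.4183428717; sqrt(T) = 0.8660254038
Term 1 = -21.8000 * 0.9740915363 * 0.3607502925 * 0.2800 / (2 * 0.8660254038) = -1.2383983347
Term 2 = 0.0530 * 20.4100 * 0.9610296665 * 0.4183428717 = 0.4348986324
Term 3 = -0.0350 * 21.8000 * 0.9740915363 * 0.3268522706 = -0.2429270152
Theta = -1.2383983347 + (0.4348986324) + (-0.2429270152) = -1.046427


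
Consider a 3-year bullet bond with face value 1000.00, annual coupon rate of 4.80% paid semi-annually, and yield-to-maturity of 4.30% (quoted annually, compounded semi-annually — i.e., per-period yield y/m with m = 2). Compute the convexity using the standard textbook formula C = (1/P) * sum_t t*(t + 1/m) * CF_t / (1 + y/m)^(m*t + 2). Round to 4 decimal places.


Coupon per period c = face * coupon_rate / m = 24.000000
Periods per year m = 2; per-period yield y/m = 0.021500
Number of cashflows N = 6
Cashflows (t years, CF_t, discount factor 1/(1+y/m)^(m*t), PV):
  t = 0.5000: CF_t = 24.000000, DF = 0.978953, PV = 23.494860
  t = 1.0000: CF_t = 24.000000, DF = 0.958348, PV = 23.000353
  t = 1.5000: CF_t = 24.000000, DF = 0.938177, PV = 22.516253
  t = 2.0000: CF_t = 24.000000, DF = 0.918431, PV = 22.042343
  t = 2.5000: CF_t = 24.000000, DF = 0.899100, PV = 21.578407
  t = 3.0000: CF_t = 1024.000000, DF = 0.880177, PV = 901.300747
Price P = sum_t PV_t = 1013.932964
Convexity numerator sum_t t*(t + 1/m) * CF_t / (1+y/m)^(m*t + 2):
  t = 0.5000: term = 11.258127
  t = 1.0000: term = 33.063515
  t = 1.5000: term = 64.735222
  t = 2.0000: term = 105.621181
  t = 2.5000: term = 155.097182
  t = 3.0000: term = 9069.477923
Convexity = (1/P) * sum = 9439.253150 / 1013.932964 = 9.309544

Answer: Convexity = 9.3095


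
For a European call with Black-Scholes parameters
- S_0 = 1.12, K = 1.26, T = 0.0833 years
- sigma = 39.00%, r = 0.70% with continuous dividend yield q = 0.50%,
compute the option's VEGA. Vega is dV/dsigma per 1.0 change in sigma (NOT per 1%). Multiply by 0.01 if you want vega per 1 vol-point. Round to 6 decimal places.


d1 = -0.9886344704; d2 = -1.1011952539
phi(d1) = 0.2447207312; exp(-qT) = 0.9995835867; exp(-rT) = 0.9994170700
Vega = S * exp(-qT) * phi(d1) * sqrt(T) = 1.1200 * 0.9995835867 * 0.2447207312 * 0.2886173938 = 0.079073

Answer: Vega = 0.079073


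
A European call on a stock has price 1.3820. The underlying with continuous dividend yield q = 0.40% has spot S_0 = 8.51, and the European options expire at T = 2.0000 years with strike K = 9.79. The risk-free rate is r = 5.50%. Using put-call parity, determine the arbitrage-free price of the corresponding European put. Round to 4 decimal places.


Answer: Put price = 1.7100

Derivation:
Put-call parity: C - P = S_0 * exp(-qT) - K * exp(-rT).
S_0 * exp(-qT) = 8.5100 * 0.99203191 = 8.44219160
K * exp(-rT) = 9.7900 * 0.89583414 = 8.77021618
P = C - S*exp(-qT) + K*exp(-rT)
P = 1.3820 - 8.44219160 + 8.77021618 = 1.7100


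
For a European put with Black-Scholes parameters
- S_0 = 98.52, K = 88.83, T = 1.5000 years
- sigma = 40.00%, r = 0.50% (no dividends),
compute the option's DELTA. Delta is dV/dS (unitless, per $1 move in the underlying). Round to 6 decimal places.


d1 = 0.4715985098; d2 = -0.0182994388
phi(d1) = 0.3569565867; exp(-qT) = 1.0000000000; exp(-rT) = 0.9925280548
N(-d1) = 0.3186066953
Delta = -exp(-qT) * N(-d1) = -1.0000000000 * 0.3186066953 = -0.318607

Answer: Delta = -0.318607


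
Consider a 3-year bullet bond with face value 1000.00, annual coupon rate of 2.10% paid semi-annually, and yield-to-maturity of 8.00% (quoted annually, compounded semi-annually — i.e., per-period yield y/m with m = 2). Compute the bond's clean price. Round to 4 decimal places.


Coupon per period c = face * coupon_rate / m = 10.500000
Periods per year m = 2; per-period yield y/m = 0.040000
Number of cashflows N = 6
Cashflows (t years, CF_t, discount factor 1/(1+y/m)^(m*t), PV):
  t = 0.5000: CF_t = 10.500000, DF = 0.961538, PV = 10.096154
  t = 1.0000: CF_t = 10.500000, DF = 0.924556, PV = 9.707840
  t = 1.5000: CF_t = 10.500000, DF = 0.888996, PV = 9.334462
  t = 2.0000: CF_t = 10.500000, DF = 0.854804, PV = 8.975444
  t = 2.5000: CF_t = 10.500000, DF = 0.821927, PV = 8.630235
  t = 3.0000: CF_t = 1010.500000, DF = 0.790315, PV = 798.612828
Price P = sum_t PV_t = 845.356963

Answer: Price = 845.3570


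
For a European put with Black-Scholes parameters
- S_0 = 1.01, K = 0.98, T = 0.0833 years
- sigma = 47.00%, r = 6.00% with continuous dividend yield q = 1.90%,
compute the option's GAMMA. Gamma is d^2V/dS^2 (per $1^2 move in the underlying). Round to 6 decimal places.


Answer: Gamma = 2.766274

Derivation:
d1 = 0.3152876371; d2 = 0.1796374620
phi(d1) = 0.3795983039; exp(-qT) = 0.9984185518; exp(-rT) = 0.9950144692
Gamma = exp(-qT) * phi(d1) / (S * sigma * sqrt(T)) = 0.9984185518 * 0.3795983039 / (1.0100 * 0.4700 * 0.2886173938) = 2.766274


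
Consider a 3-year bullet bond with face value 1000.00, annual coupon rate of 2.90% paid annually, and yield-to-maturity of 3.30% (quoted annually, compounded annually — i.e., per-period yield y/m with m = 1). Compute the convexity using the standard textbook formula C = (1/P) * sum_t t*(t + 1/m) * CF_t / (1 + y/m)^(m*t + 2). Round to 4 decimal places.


Coupon per period c = face * coupon_rate / m = 29.000000
Periods per year m = 1; per-period yield y/m = 0.033000
Number of cashflows N = 3
Cashflows (t years, CF_t, discount factor 1/(1+y/m)^(m*t), PV):
  t = 1.0000: CF_t = 29.000000, DF = 0.968054, PV = 28.073572
  t = 2.0000: CF_t = 29.000000, DF = 0.937129, PV = 27.176740
  t = 3.0000: CF_t = 1029.000000, DF = 0.907192, PV = 933.500189
Price P = sum_t PV_t = 988.750501
Convexity numerator sum_t t*(t + 1/m) * CF_t / (1+y/m)^(m*t + 2):
  t = 1.0000: term = 52.617115
  t = 2.0000: term = 152.808658
  t = 3.0000: term = 10497.720685
Convexity = (1/P) * sum = 10703.146458 / 988.750501 = 10.824921

Answer: Convexity = 10.8249


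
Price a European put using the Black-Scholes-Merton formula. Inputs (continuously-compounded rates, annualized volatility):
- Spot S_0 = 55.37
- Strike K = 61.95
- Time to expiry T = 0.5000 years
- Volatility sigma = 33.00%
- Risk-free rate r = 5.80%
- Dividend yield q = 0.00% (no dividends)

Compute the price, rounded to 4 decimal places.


Answer: Price = 8.1072

Derivation:
d1 = (ln(S/K) + (r - q + 0.5*sigma^2) * T) / (sigma * sqrt(T)) = -0.24026493
d2 = d1 - sigma * sqrt(T) = -0.47361017
exp(-rT) = 0.97141646; exp(-qT) = 1.00000000
P = K * exp(-rT) * N(-d2) - S_0 * exp(-qT) * N(-d1)
N(-d1) = 0.59493756; N(-d2) = 0.68211104
P = 61.9500 * 0.97141646 * 0.68211104 - 55.3700 * 1.00000000 * 0.59493756 = 8.1072


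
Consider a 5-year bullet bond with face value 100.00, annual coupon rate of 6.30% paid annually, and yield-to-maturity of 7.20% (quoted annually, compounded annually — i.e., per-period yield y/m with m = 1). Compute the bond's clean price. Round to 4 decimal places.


Answer: Price = 96.3295

Derivation:
Coupon per period c = face * coupon_rate / m = 6.300000
Periods per year m = 1; per-period yield y/m = 0.072000
Number of cashflows N = 5
Cashflows (t years, CF_t, discount factor 1/(1+y/m)^(m*t), PV):
  t = 1.0000: CF_t = 6.300000, DF = 0.932836, PV = 5.876866
  t = 2.0000: CF_t = 6.300000, DF = 0.870183, PV = 5.482151
  t = 3.0000: CF_t = 6.300000, DF = 0.811738, PV = 5.113947
  t = 4.0000: CF_t = 6.300000, DF = 0.757218, PV = 4.770473
  t = 5.0000: CF_t = 106.300000, DF = 0.706360, PV = 75.086064
Price P = sum_t PV_t = 96.329499


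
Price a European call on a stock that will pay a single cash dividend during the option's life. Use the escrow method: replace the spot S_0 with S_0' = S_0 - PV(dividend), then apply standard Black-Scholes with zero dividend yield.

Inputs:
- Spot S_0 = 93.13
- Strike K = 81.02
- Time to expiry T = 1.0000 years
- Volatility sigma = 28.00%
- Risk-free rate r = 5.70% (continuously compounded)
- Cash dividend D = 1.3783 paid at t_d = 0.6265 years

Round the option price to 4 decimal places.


Answer: Price = 18.8976

Derivation:
PV(D) = D * exp(-r * t_d) = 1.3783 * 0.96491960 = 1.32994868
S_0' = S_0 - PV(D) = 93.1300 - 1.32994868 = 91.80005132
d1 = (ln(S_0'/K) + (r + sigma^2/2)*T) / (sigma*sqrt(T)) = 0.78970292
d2 = d1 - sigma*sqrt(T) = 0.50970292
exp(-rT) = 0.94459407
N(d1) = 0.78514936; N(d2) = 0.69487020
C = S_0' * N(d1) - K * exp(-rT) * N(d2) = 91.80005132 * 0.78514936 - 81.0200 * 0.94459407 * 0.69487020 = 18.8976


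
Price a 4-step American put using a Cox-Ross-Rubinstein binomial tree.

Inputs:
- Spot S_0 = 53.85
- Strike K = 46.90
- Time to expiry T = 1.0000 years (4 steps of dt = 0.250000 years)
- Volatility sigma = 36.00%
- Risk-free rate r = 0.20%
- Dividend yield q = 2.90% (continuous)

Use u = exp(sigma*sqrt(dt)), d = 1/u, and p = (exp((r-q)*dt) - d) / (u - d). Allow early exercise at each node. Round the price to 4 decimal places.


Answer: Price = V(0,0) = 4.9900

Derivation:
dt = T/N = 0.250000
u = exp(sigma*sqrt(dt)) = 1.197217; d = 1/u = 0.835270
p = (exp((r-q)*dt) - d) / (u - d) = 0.436535
Discount per step: exp(-r*dt) = 0.999500
Stock lattice S(k, i) with i counting down-moves:
  k=0: S(0,0) = 53.8500
  k=1: S(1,0) = 64.4702; S(1,1) = 44.9793
  k=2: S(2,0) = 77.1848; S(2,1) = 53.8500; S(2,2) = 37.5699
  k=3: S(3,0) = 92.4070; S(3,1) = 64.4702; S(3,2) = 44.9793; S(3,3) = 31.3810
  k=4: S(4,0) = 110.6312; S(4,1) = 77.1848; S(4,2) = 53.8500; S(4,3) = 37.5699; S(4,4) = 26.2116
Terminal payoffs V(N, i) = max(K - S_T, 0):
  V(4,0) = 0.000000; V(4,1) = 0.000000; V(4,2) = 0.000000; V(4,3) = 9.330130; V(4,4) = 20.688391
Backward induction: V(k, i) = exp(-r*dt) * [p * V(k+1, i) + (1-p) * V(k+1, i+1)]; then take max(V_cont, immediate exercise) for American.
  V(3,0) = exp(-r*dt) * [p*0.000000 + (1-p)*0.000000] = 0.000000; exercise = 0.000000; V(3,0) = max -> 0.000000
  V(3,1) = exp(-r*dt) * [p*0.000000 + (1-p)*0.000000] = 0.000000; exercise = 0.000000; V(3,1) = max -> 0.000000
  V(3,2) = exp(-r*dt) * [p*0.000000 + (1-p)*9.330130] = 5.254576; exercise = 1.920699; V(3,2) = max -> 5.254576
  V(3,3) = exp(-r*dt) * [p*9.330130 + (1-p)*20.688391] = 15.722252; exercise = 15.519007; V(3,3) = max -> 15.722252
  V(2,0) = exp(-r*dt) * [p*0.000000 + (1-p)*0.000000] = 0.000000; exercise = 0.000000; V(2,0) = max -> 0.000000
  V(2,1) = exp(-r*dt) * [p*0.000000 + (1-p)*5.254576] = 2.959291; exercise = 0.000000; V(2,1) = max -> 2.959291
  V(2,2) = exp(-r*dt) * [p*5.254576 + (1-p)*15.722252] = 11.147172; exercise = 9.330130; V(2,2) = max -> 11.147172
  V(1,0) = exp(-r*dt) * [p*0.000000 + (1-p)*2.959291] = 1.666624; exercise = 0.000000; V(1,0) = max -> 1.666624
  V(1,1) = exp(-r*dt) * [p*2.959291 + (1-p)*11.147172] = 7.569092; exercise = 1.920699; V(1,1) = max -> 7.569092
  V(0,0) = exp(-r*dt) * [p*1.666624 + (1-p)*7.569092] = 4.989964; exercise = 0.000000; V(0,0) = max -> 4.989964


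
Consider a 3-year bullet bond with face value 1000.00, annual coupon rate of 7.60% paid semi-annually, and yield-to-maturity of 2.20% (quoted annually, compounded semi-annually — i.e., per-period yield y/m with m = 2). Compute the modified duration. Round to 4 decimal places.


Coupon per period c = face * coupon_rate / m = 38.000000
Periods per year m = 2; per-period yield y/m = 0.011000
Number of cashflows N = 6
Cashflows (t years, CF_t, discount factor 1/(1+y/m)^(m*t), PV):
  t = 0.5000: CF_t = 38.000000, DF = 0.989120, PV = 37.586548
  t = 1.0000: CF_t = 38.000000, DF = 0.978358, PV = 37.177594
  t = 1.5000: CF_t = 38.000000, DF = 0.967713, PV = 36.773090
  t = 2.0000: CF_t = 38.000000, DF = 0.957184, PV = 36.372988
  t = 2.5000: CF_t = 38.000000, DF = 0.946769, PV = 35.977238
  t = 3.0000: CF_t = 1038.000000, DF = 0.936468, PV = 972.054063
Price P = sum_t PV_t = 1155.941522
First compute Macaulay numerator sum_t t * PV_t:
  t * PV_t at t = 0.5000: 18.793274
  t * PV_t at t = 1.0000: 37.177594
  t * PV_t at t = 1.5000: 55.159636
  t * PV_t at t = 2.0000: 72.745975
  t * PV_t at t = 2.5000: 89.943095
  t * PV_t at t = 3.0000: 2916.162190
Macaulay duration D = 3189.981764 / 1155.941522 = 2.759639
Modified duration = D / (1 + y/m) = 2.759639 / (1 + 0.011000) = 2.729614

Answer: Modified duration = 2.7296


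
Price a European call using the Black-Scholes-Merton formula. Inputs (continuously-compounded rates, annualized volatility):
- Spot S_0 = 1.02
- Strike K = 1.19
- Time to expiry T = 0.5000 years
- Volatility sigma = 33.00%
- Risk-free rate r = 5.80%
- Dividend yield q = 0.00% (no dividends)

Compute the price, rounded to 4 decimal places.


Answer: Price = 0.0472

Derivation:
d1 = (ln(S/K) + (r - q + 0.5*sigma^2) * T) / (sigma * sqrt(T)) = -0.41966007
d2 = d1 - sigma * sqrt(T) = -0.65300531
exp(-rT) = 0.97141646; exp(-qT) = 1.00000000
C = S_0 * exp(-qT) * N(d1) - K * exp(-rT) * N(d2)
N(d1) = 0.33736690; N(d2) = 0.25687643
C = 1.0200 * 1.00000000 * 0.33736690 - 1.1900 * 0.97141646 * 0.25687643 = 0.0472


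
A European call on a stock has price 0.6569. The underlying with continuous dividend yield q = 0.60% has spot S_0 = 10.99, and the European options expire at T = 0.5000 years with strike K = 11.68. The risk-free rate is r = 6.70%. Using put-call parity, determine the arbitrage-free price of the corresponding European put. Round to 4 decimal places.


Answer: Put price = 0.9950

Derivation:
Put-call parity: C - P = S_0 * exp(-qT) - K * exp(-rT).
S_0 * exp(-qT) = 10.9900 * 0.99700450 = 10.95707941
K * exp(-rT) = 11.6800 * 0.96705491 = 11.29520136
P = C - S*exp(-qT) + K*exp(-rT)
P = 0.6569 - 10.95707941 + 11.29520136 = 0.9950


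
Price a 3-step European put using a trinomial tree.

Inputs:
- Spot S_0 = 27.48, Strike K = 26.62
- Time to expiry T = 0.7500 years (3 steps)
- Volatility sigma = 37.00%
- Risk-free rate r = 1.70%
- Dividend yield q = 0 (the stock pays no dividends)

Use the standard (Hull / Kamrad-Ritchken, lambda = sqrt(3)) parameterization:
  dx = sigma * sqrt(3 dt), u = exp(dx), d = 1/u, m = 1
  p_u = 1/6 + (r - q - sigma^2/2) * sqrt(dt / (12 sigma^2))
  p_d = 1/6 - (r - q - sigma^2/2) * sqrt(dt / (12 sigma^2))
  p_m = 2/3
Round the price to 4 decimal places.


Answer: Price = V(0,0) = 2.6814

Derivation:
dt = T/N = 0.250000; dx = sigma*sqrt(3*dt) = 0.320429
u = exp(dx) = 1.377719; d = 1/u = 0.725837
p_u = 0.146596, p_m = 0.666667, p_d = 0.186737
Discount per step: exp(-r*dt) = 0.995759
Stock lattice S(k, j) with j the centered position index:
  k=0: S(0,+0) = 27.4800
  k=1: S(1,-1) = 19.9460; S(1,+0) = 27.4800; S(1,+1) = 37.8597
  k=2: S(2,-2) = 14.4776; S(2,-1) = 19.9460; S(2,+0) = 27.4800; S(2,+1) = 37.8597; S(2,+2) = 52.1601
  k=3: S(3,-3) = 10.5084; S(3,-2) = 14.4776; S(3,-1) = 19.9460; S(3,+0) = 27.4800; S(3,+1) = 37.8597; S(3,+2) = 52.1601; S(3,+3) = 71.8619
Terminal payoffs V(N, j) = max(K - S_T, 0):
  V(3,-3) = 16.111649; V(3,-2) = 12.142443; V(3,-1) = 6.673991; V(3,+0) = 0.000000; V(3,+1) = 0.000000; V(3,+2) = 0.000000; V(3,+3) = 0.000000
Backward induction: V(k, j) = exp(-r*dt) * [p_u * V(k+1, j+1) + p_m * V(k+1, j) + p_d * V(k+1, j-1)]
  V(2,-2) = exp(-r*dt) * [p_u*6.673991 + p_m*12.142443 + p_d*16.111649] = 12.030750
  V(2,-1) = exp(-r*dt) * [p_u*0.000000 + p_m*6.673991 + p_d*12.142443] = 6.688290
  V(2,+0) = exp(-r*dt) * [p_u*0.000000 + p_m*0.000000 + p_d*6.673991] = 1.240998
  V(2,+1) = exp(-r*dt) * [p_u*0.000000 + p_m*0.000000 + p_d*0.000000] = 0.000000
  V(2,+2) = exp(-r*dt) * [p_u*0.000000 + p_m*0.000000 + p_d*0.000000] = 0.000000
  V(1,-1) = exp(-r*dt) * [p_u*1.240998 + p_m*6.688290 + p_d*12.030750] = 6.858167
  V(1,+0) = exp(-r*dt) * [p_u*0.000000 + p_m*1.240998 + p_d*6.688290] = 2.067480
  V(1,+1) = exp(-r*dt) * [p_u*0.000000 + p_m*0.000000 + p_d*1.240998] = 0.230758
  V(0,+0) = exp(-r*dt) * [p_u*0.230758 + p_m*2.067480 + p_d*6.858167] = 2.681404


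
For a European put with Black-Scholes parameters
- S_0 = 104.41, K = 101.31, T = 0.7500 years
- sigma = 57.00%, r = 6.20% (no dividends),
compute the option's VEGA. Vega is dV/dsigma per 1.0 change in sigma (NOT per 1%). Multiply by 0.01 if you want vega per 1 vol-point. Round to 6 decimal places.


Answer: Vega = 33.271925

Derivation:
d1 = 0.4020744928; d2 = -0.0915599874
phi(d1) = 0.3679638858; exp(-qT) = 1.0000000000; exp(-rT) = 0.9545645606
Vega = S * exp(-qT) * phi(d1) * sqrt(T) = 104.4100 * 1.0000000000 * 0.3679638858 * 0.8660254038 = 33.271925


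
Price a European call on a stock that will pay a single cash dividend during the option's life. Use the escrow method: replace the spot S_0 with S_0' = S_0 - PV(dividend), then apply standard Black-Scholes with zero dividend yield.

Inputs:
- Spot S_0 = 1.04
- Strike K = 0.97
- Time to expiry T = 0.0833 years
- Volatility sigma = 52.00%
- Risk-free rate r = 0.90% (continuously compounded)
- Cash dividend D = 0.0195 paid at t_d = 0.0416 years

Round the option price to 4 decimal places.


Answer: Price = 0.0886

Derivation:
PV(D) = D * exp(-r * t_d) = 0.0195 * 0.99962567 = 0.01949270
S_0' = S_0 - PV(D) = 1.0400 - 0.01949270 = 1.02050730
d1 = (ln(S_0'/K) + (r + sigma^2/2)*T) / (sigma*sqrt(T)) = 0.41824685
d2 = d1 - sigma*sqrt(T) = 0.26816580
exp(-rT) = 0.99925058
N(d1) = 0.66211668; N(d2) = 0.60571415
C = S_0' * N(d1) - K * exp(-rT) * N(d2) = 1.02050730 * 0.66211668 - 0.9700 * 0.99925058 * 0.60571415 = 0.0886


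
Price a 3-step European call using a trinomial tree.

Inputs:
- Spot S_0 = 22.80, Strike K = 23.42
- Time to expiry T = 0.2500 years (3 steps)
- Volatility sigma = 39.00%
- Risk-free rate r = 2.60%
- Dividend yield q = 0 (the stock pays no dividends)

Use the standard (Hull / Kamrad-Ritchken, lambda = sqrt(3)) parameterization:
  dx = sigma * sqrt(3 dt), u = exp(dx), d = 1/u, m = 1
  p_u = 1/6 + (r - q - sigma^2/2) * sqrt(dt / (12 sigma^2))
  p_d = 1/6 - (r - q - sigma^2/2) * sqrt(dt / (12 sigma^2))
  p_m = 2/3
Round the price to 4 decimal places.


dt = T/N = 0.083333; dx = sigma*sqrt(3*dt) = 0.195000
u = exp(dx) = 1.215311; d = 1/u = 0.822835
p_u = 0.155972, p_m = 0.666667, p_d = 0.177361
Discount per step: exp(-r*dt) = 0.997836
Stock lattice S(k, j) with j the centered position index:
  k=0: S(0,+0) = 22.8000
  k=1: S(1,-1) = 18.7606; S(1,+0) = 22.8000; S(1,+1) = 27.7091
  k=2: S(2,-2) = 15.4369; S(2,-1) = 18.7606; S(2,+0) = 22.8000; S(2,+1) = 27.7091; S(2,+2) = 33.6752
  k=3: S(3,-3) = 12.7020; S(3,-2) = 15.4369; S(3,-1) = 18.7606; S(3,+0) = 22.8000; S(3,+1) = 27.7091; S(3,+2) = 33.6752; S(3,+3) = 40.9258
Terminal payoffs V(N, j) = max(S_T - K, 0):
  V(3,-3) = 0.000000; V(3,-2) = 0.000000; V(3,-1) = 0.000000; V(3,+0) = 0.000000; V(3,+1) = 4.289090; V(3,+2) = 10.255162; V(3,+3) = 17.505794
Backward induction: V(k, j) = exp(-r*dt) * [p_u * V(k+1, j+1) + p_m * V(k+1, j) + p_d * V(k+1, j-1)]
  V(2,-2) = exp(-r*dt) * [p_u*0.000000 + p_m*0.000000 + p_d*0.000000] = 0.000000
  V(2,-1) = exp(-r*dt) * [p_u*0.000000 + p_m*0.000000 + p_d*0.000000] = 0.000000
  V(2,+0) = exp(-r*dt) * [p_u*4.289090 + p_m*0.000000 + p_d*0.000000] = 0.667531
  V(2,+1) = exp(-r*dt) * [p_u*10.255162 + p_m*4.289090 + p_d*0.000000] = 4.449264
  V(2,+2) = exp(-r*dt) * [p_u*17.505794 + p_m*10.255162 + p_d*4.289090] = 10.305557
  V(1,-1) = exp(-r*dt) * [p_u*0.667531 + p_m*0.000000 + p_d*0.000000] = 0.103891
  V(1,+0) = exp(-r*dt) * [p_u*4.449264 + p_m*0.667531 + p_d*0.000000] = 1.136517
  V(1,+1) = exp(-r*dt) * [p_u*10.305557 + p_m*4.449264 + p_d*0.667531] = 4.681796
  V(0,+0) = exp(-r*dt) * [p_u*4.681796 + p_m*1.136517 + p_d*0.103891] = 1.503074

Answer: Price = V(0,0) = 1.5031


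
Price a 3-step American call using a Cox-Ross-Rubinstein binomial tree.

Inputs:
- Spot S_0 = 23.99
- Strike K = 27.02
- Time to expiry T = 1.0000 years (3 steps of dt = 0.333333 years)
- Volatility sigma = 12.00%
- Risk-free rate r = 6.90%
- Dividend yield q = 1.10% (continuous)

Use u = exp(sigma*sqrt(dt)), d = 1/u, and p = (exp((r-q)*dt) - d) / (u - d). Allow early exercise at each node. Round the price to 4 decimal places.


dt = T/N = 0.333333
u = exp(sigma*sqrt(dt)) = 1.071738; d = 1/u = 0.933063
p = (exp((r-q)*dt) - d) / (u - d) = 0.623458
Discount per step: exp(-r*dt) = 0.977262
Stock lattice S(k, i) with i counting down-moves:
  k=0: S(0,0) = 23.9900
  k=1: S(1,0) = 25.7110; S(1,1) = 22.3842
  k=2: S(2,0) = 27.5555; S(2,1) = 23.9900; S(2,2) = 20.8859
  k=3: S(3,0) = 29.5323; S(3,1) = 25.7110; S(3,2) = 22.3842; S(3,3) = 19.4878
Terminal payoffs V(N, i) = max(S_T - K, 0):
  V(3,0) = 2.512258; V(3,1) = 0.000000; V(3,2) = 0.000000; V(3,3) = 0.000000
Backward induction: V(k, i) = exp(-r*dt) * [p * V(k+1, i) + (1-p) * V(k+1, i+1)]; then take max(V_cont, immediate exercise) for American.
  V(2,0) = exp(-r*dt) * [p*2.512258 + (1-p)*0.000000] = 1.530673; exercise = 0.535472; V(2,0) = max -> 1.530673
  V(2,1) = exp(-r*dt) * [p*0.000000 + (1-p)*0.000000] = 0.000000; exercise = 0.000000; V(2,1) = max -> 0.000000
  V(2,2) = exp(-r*dt) * [p*0.000000 + (1-p)*0.000000] = 0.000000; exercise = 0.000000; V(2,2) = max -> 0.000000
  V(1,0) = exp(-r*dt) * [p*1.530673 + (1-p)*0.000000] = 0.932611; exercise = 0.000000; V(1,0) = max -> 0.932611
  V(1,1) = exp(-r*dt) * [p*0.000000 + (1-p)*0.000000] = 0.000000; exercise = 0.000000; V(1,1) = max -> 0.000000
  V(0,0) = exp(-r*dt) * [p*0.932611 + (1-p)*0.000000] = 0.568223; exercise = 0.000000; V(0,0) = max -> 0.568223

Answer: Price = V(0,0) = 0.5682


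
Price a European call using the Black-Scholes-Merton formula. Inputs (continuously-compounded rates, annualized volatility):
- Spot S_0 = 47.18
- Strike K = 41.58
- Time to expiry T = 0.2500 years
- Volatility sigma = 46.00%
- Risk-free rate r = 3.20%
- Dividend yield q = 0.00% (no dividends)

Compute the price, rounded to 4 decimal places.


d1 = (ln(S/K) + (r - q + 0.5*sigma^2) * T) / (sigma * sqrt(T)) = 0.69913388
d2 = d1 - sigma * sqrt(T) = 0.46913388
exp(-rT) = 0.99203191; exp(-qT) = 1.00000000
C = S_0 * exp(-qT) * N(d1) - K * exp(-rT) * N(d2)
N(d1) = 0.75776582; N(d2) = 0.68051303
C = 47.1800 * 1.00000000 * 0.75776582 - 41.5800 * 0.99203191 * 0.68051303 = 7.6811

Answer: Price = 7.6811


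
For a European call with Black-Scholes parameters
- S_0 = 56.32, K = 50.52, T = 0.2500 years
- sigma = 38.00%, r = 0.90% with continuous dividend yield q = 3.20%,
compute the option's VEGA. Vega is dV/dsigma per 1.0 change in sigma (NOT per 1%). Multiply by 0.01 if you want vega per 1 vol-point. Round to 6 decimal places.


d1 = 0.6367390230; d2 = 0.4467390230
phi(d1) = 0.3257396537; exp(-qT) = 0.9920319148; exp(-rT) = 0.9977525294
Vega = S * exp(-qT) * phi(d1) * sqrt(T) = 56.3200 * 0.9920319148 * 0.3257396537 * 0.5000000000 = 9.099739

Answer: Vega = 9.099739


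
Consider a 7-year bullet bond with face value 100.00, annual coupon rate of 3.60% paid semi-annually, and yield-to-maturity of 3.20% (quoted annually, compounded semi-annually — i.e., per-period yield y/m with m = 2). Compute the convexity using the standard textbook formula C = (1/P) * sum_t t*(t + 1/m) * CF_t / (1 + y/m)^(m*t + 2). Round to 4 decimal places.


Answer: Convexity = 43.7559

Derivation:
Coupon per period c = face * coupon_rate / m = 1.800000
Periods per year m = 2; per-period yield y/m = 0.016000
Number of cashflows N = 14
Cashflows (t years, CF_t, discount factor 1/(1+y/m)^(m*t), PV):
  t = 0.5000: CF_t = 1.800000, DF = 0.984252, PV = 1.771654
  t = 1.0000: CF_t = 1.800000, DF = 0.968752, PV = 1.743753
  t = 1.5000: CF_t = 1.800000, DF = 0.953496, PV = 1.716293
  t = 2.0000: CF_t = 1.800000, DF = 0.938480, PV = 1.689265
  t = 2.5000: CF_t = 1.800000, DF = 0.923701, PV = 1.662662
  t = 3.0000: CF_t = 1.800000, DF = 0.909155, PV = 1.636478
  t = 3.5000: CF_t = 1.800000, DF = 0.894837, PV = 1.610707
  t = 4.0000: CF_t = 1.800000, DF = 0.880745, PV = 1.585342
  t = 4.5000: CF_t = 1.800000, DF = 0.866875, PV = 1.560376
  t = 5.0000: CF_t = 1.800000, DF = 0.853224, PV = 1.535803
  t = 5.5000: CF_t = 1.800000, DF = 0.839787, PV = 1.511617
  t = 6.0000: CF_t = 1.800000, DF = 0.826562, PV = 1.487812
  t = 6.5000: CF_t = 1.800000, DF = 0.813545, PV = 1.464382
  t = 7.0000: CF_t = 101.800000, DF = 0.800734, PV = 81.514687
Price P = sum_t PV_t = 102.490829
Convexity numerator sum_t t*(t + 1/m) * CF_t / (1+y/m)^(m*t + 2):
  t = 0.5000: term = 0.858146
  t = 1.0000: term = 2.533897
  t = 1.5000: term = 4.987986
  t = 2.0000: term = 8.182392
  t = 2.5000: term = 12.080303
  t = 3.0000: term = 16.646086
  t = 3.5000: term = 21.845258
  t = 4.0000: term = 27.644449
  t = 4.5000: term = 34.011379
  t = 5.0000: term = 40.914826
  t = 5.5000: term = 48.324597
  t = 6.0000: term = 56.211503
  t = 6.5000: term = 64.547330
  t = 7.0000: term = 4145.794340
Convexity = (1/P) * sum = 4484.582490 / 102.490829 = 43.755939


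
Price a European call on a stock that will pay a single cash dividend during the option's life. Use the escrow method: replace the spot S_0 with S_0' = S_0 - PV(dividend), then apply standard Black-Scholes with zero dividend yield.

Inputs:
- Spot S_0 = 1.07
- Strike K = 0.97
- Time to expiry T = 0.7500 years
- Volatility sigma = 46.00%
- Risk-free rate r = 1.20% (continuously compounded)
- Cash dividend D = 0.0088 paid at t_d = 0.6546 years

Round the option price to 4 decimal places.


PV(D) = D * exp(-r * t_d) = 0.0088 * 0.99217557 = 0.00873115
S_0' = S_0 - PV(D) = 1.0700 - 0.00873115 = 1.06126885
d1 = (ln(S_0'/K) + (r + sigma^2/2)*T) / (sigma*sqrt(T)) = 0.44750779
d2 = d1 - sigma*sqrt(T) = 0.04913610
exp(-rT) = 0.99104038
N(d1) = 0.67274577; N(d2) = 0.51959458
C = S_0' * N(d1) - K * exp(-rT) * N(d2) = 1.06126885 * 0.67274577 - 0.9700 * 0.99104038 * 0.51959458 = 0.2145

Answer: Price = 0.2145


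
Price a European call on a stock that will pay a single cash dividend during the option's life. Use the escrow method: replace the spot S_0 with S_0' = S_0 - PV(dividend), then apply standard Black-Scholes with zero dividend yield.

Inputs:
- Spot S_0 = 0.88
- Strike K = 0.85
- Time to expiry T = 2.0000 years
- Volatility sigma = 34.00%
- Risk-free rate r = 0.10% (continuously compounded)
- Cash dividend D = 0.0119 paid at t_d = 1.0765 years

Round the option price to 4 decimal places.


PV(D) = D * exp(-r * t_d) = 0.0119 * 0.99892408 = 0.01188720
S_0' = S_0 - PV(D) = 0.8800 - 0.01188720 = 0.86811280
d1 = (ln(S_0'/K) + (r + sigma^2/2)*T) / (sigma*sqrt(T)) = 0.28842743
d2 = d1 - sigma*sqrt(T) = -0.19240518
exp(-rT) = 0.99800200
N(d1) = 0.61349021; N(d2) = 0.42371242
C = S_0' * N(d1) - K * exp(-rT) * N(d2) = 0.86811280 * 0.61349021 - 0.8500 * 0.99800200 * 0.42371242 = 0.1731

Answer: Price = 0.1731


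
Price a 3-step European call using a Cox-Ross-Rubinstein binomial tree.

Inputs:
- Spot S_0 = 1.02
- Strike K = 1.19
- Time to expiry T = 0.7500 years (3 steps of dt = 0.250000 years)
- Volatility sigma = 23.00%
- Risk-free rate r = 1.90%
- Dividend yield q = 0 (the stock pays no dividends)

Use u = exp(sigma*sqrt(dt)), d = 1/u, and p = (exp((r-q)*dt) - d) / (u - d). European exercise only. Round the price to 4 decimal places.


Answer: Price = V(0,0) = 0.0294

Derivation:
dt = T/N = 0.250000
u = exp(sigma*sqrt(dt)) = 1.121873; d = 1/u = 0.891366
p = (exp((r-q)*dt) - d) / (u - d) = 0.491937
Discount per step: exp(-r*dt) = 0.995261
Stock lattice S(k, i) with i counting down-moves:
  k=0: S(0,0) = 1.0200
  k=1: S(1,0) = 1.1443; S(1,1) = 0.9092
  k=2: S(2,0) = 1.2838; S(2,1) = 1.0200; S(2,2) = 0.8104
  k=3: S(3,0) = 1.4402; S(3,1) = 1.1443; S(3,2) = 0.9092; S(3,3) = 0.7224
Terminal payoffs V(N, i) = max(S_T - K, 0):
  V(3,0) = 0.250230; V(3,1) = 0.000000; V(3,2) = 0.000000; V(3,3) = 0.000000
Backward induction: V(k, i) = exp(-r*dt) * [p * V(k+1, i) + (1-p) * V(k+1, i+1)].
  V(2,0) = exp(-r*dt) * [p*0.250230 + (1-p)*0.000000] = 0.122514
  V(2,1) = exp(-r*dt) * [p*0.000000 + (1-p)*0.000000] = 0.000000
  V(2,2) = exp(-r*dt) * [p*0.000000 + (1-p)*0.000000] = 0.000000
  V(1,0) = exp(-r*dt) * [p*0.122514 + (1-p)*0.000000] = 0.059984
  V(1,1) = exp(-r*dt) * [p*0.000000 + (1-p)*0.000000] = 0.000000
  V(0,0) = exp(-r*dt) * [p*0.059984 + (1-p)*0.000000] = 0.029368


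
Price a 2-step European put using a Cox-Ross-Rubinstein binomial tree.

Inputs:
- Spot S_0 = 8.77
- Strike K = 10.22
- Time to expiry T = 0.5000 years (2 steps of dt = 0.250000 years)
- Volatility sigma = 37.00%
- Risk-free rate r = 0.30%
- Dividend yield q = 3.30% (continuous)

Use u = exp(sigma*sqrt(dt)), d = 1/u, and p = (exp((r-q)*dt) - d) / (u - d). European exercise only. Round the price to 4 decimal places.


dt = T/N = 0.250000
u = exp(sigma*sqrt(dt)) = 1.203218; d = 1/u = 0.831104
p = (exp((r-q)*dt) - d) / (u - d) = 0.433802
Discount per step: exp(-r*dt) = 0.999250
Stock lattice S(k, i) with i counting down-moves:
  k=0: S(0,0) = 8.7700
  k=1: S(1,0) = 10.5522; S(1,1) = 7.2888
  k=2: S(2,0) = 12.6966; S(2,1) = 8.7700; S(2,2) = 6.0577
Terminal payoffs V(N, i) = max(K - S_T, 0):
  V(2,0) = 0.000000; V(2,1) = 1.450000; V(2,2) = 4.162260
Backward induction: V(k, i) = exp(-r*dt) * [p * V(k+1, i) + (1-p) * V(k+1, i+1)].
  V(1,0) = exp(-r*dt) * [p*0.000000 + (1-p)*1.450000] = 0.820372
  V(1,1) = exp(-r*dt) * [p*1.450000 + (1-p)*4.162260] = 2.983438
  V(0,0) = exp(-r*dt) * [p*0.820372 + (1-p)*2.983438] = 2.043563

Answer: Price = V(0,0) = 2.0436


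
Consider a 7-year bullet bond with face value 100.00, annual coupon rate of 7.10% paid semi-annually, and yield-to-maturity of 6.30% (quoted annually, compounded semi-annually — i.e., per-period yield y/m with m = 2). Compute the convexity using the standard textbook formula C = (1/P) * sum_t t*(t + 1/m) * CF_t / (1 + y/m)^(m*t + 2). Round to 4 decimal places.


Answer: Convexity = 37.0281

Derivation:
Coupon per period c = face * coupon_rate / m = 3.550000
Periods per year m = 2; per-period yield y/m = 0.031500
Number of cashflows N = 14
Cashflows (t years, CF_t, discount factor 1/(1+y/m)^(m*t), PV):
  t = 0.5000: CF_t = 3.550000, DF = 0.969462, PV = 3.441590
  t = 1.0000: CF_t = 3.550000, DF = 0.939856, PV = 3.336490
  t = 1.5000: CF_t = 3.550000, DF = 0.911155, PV = 3.234601
  t = 2.0000: CF_t = 3.550000, DF = 0.883330, PV = 3.135822
  t = 2.5000: CF_t = 3.550000, DF = 0.856355, PV = 3.040060
  t = 3.0000: CF_t = 3.550000, DF = 0.830204, PV = 2.947223
  t = 3.5000: CF_t = 3.550000, DF = 0.804851, PV = 2.857220
  t = 4.0000: CF_t = 3.550000, DF = 0.780272, PV = 2.769966
  t = 4.5000: CF_t = 3.550000, DF = 0.756444, PV = 2.685377
  t = 5.0000: CF_t = 3.550000, DF = 0.733344, PV = 2.603371
  t = 5.5000: CF_t = 3.550000, DF = 0.710949, PV = 2.523869
  t = 6.0000: CF_t = 3.550000, DF = 0.689238, PV = 2.446795
  t = 6.5000: CF_t = 3.550000, DF = 0.668190, PV = 2.372075
  t = 7.0000: CF_t = 103.550000, DF = 0.647785, PV = 67.078115
Price P = sum_t PV_t = 104.472574
Convexity numerator sum_t t*(t + 1/m) * CF_t / (1+y/m)^(m*t + 2):
  t = 0.5000: term = 1.617300
  t = 1.0000: term = 4.703733
  t = 1.5000: term = 9.120181
  t = 2.0000: term = 14.736114
  t = 2.5000: term = 21.429152
  t = 3.0000: term = 29.084647
  t = 3.5000: term = 37.595278
  t = 4.0000: term = 46.860674
  t = 4.5000: term = 56.787051
  t = 5.0000: term = 67.286860
  t = 5.5000: term = 78.278460
  t = 6.0000: term = 89.685804
  t = 6.5000: term = 101.438137
  t = 7.0000: term = 3309.799528
Convexity = (1/P) * sum = 3868.422919 / 104.472574 = 37.028119


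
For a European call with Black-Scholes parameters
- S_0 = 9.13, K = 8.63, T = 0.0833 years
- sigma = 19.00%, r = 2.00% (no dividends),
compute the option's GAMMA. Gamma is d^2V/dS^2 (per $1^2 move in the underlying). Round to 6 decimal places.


d1 = 1.0848591977; d2 = 1.0300218929
phi(d1) = 0.2214854738; exp(-qT) = 1.0000000000; exp(-rT) = 0.9983353870
Gamma = exp(-qT) * phi(d1) / (S * sigma * sqrt(T)) = 1.0000000000 * 0.2214854738 / (9.1300 * 0.1900 * 0.2886173938) = 0.442383

Answer: Gamma = 0.442383


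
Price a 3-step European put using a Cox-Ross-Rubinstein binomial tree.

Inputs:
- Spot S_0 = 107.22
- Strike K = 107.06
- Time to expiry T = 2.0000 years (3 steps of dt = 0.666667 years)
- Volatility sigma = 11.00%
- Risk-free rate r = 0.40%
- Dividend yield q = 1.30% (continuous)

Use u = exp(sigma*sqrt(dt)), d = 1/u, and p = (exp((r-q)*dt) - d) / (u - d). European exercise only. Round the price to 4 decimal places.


Answer: Price = V(0,0) = 7.9792

Derivation:
dt = T/N = 0.666667
u = exp(sigma*sqrt(dt)) = 1.093971; d = 1/u = 0.914101
p = (exp((r-q)*dt) - d) / (u - d) = 0.444304
Discount per step: exp(-r*dt) = 0.997337
Stock lattice S(k, i) with i counting down-moves:
  k=0: S(0,0) = 107.2200
  k=1: S(1,0) = 117.2956; S(1,1) = 98.0099
  k=2: S(2,0) = 128.3181; S(2,1) = 107.2200; S(2,2) = 89.5909
  k=3: S(3,0) = 140.3763; S(3,1) = 117.2956; S(3,2) = 98.0099; S(3,3) = 81.8951
Terminal payoffs V(N, i) = max(K - S_T, 0):
  V(3,0) = 0.000000; V(3,1) = 0.000000; V(3,2) = 9.050131; V(3,3) = 25.164919
Backward induction: V(k, i) = exp(-r*dt) * [p * V(k+1, i) + (1-p) * V(k+1, i+1)].
  V(2,0) = exp(-r*dt) * [p*0.000000 + (1-p)*0.000000] = 0.000000
  V(2,1) = exp(-r*dt) * [p*0.000000 + (1-p)*9.050131] = 5.015728
  V(2,2) = exp(-r*dt) * [p*9.050131 + (1-p)*25.164919] = 17.957104
  V(1,0) = exp(-r*dt) * [p*0.000000 + (1-p)*5.015728] = 2.779797
  V(1,1) = exp(-r*dt) * [p*5.015728 + (1-p)*17.957104] = 12.174690
  V(0,0) = exp(-r*dt) * [p*2.779797 + (1-p)*12.174690] = 7.979195
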